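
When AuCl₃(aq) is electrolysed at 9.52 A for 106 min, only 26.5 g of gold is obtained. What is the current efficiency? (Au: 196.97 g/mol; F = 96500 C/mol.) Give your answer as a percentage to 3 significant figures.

64.3%

Q = 9.52 × 6360 = 60550 C
n(e⁻) = 60550 / 96500 = 0.6275 mol
Au³⁺ + 3e⁻ → Au, so theoretical n(Au) = 0.2092 mol → 41.21 g
Efficiency = 26.5 / 41.21 = 0.6430 = 64.3%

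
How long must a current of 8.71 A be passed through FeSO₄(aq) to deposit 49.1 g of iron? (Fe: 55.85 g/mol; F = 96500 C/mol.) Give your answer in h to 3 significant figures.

n(Fe) = 49.1 / 55.85 = 0.8791 mol
Fe²⁺ + 2e⁻ → Fe, so n(e⁻) = 2 × 0.8791 = 1.758 mol
Q = 1.758 × 96500 = 1.696×10^5 C
t = Q / I = 1.696×10^5 / 8.71 = 19470 s = 5.41 h

5.41 h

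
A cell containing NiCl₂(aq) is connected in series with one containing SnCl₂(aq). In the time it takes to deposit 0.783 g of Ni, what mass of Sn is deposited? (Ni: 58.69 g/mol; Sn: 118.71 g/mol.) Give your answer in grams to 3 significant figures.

1.58 g

n(Ni) = 0.783 / 58.69 = 0.01334 mol
Ni²⁺ + 2e⁻ → Ni, so n(e⁻) = 2 × 0.01334 = 0.02668 mol
Since the cells are in series, n(e⁻) in the Sn cell is also 0.02668 mol.
Sn²⁺ + 2e⁻ → Sn, so n(Sn) = 0.02668 / 2 = 0.01334 mol
m(Sn) = 0.01334 × 118.71 = 1.58 g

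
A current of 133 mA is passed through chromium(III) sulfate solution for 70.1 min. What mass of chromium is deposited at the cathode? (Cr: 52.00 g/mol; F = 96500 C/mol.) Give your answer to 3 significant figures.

0.100 g

Q = It = 0.133 × 4206 = 559.4 C
n(e⁻) = 559.4 / 96500 = 0.005797 mol
Cr³⁺ + 3e⁻ → Cr, so n(Cr) = 0.005797 / 3 = 0.001932 mol
m = 0.001932 × 52.00 = 0.100 g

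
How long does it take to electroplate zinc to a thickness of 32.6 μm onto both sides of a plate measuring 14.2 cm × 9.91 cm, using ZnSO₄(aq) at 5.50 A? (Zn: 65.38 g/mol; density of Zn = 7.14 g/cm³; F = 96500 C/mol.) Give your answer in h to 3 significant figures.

Plated area = 2 × 14.2 × 9.91 = 281.4 cm²
Volume = 281.4 × 32.6×10⁻⁴ cm = 0.9174 cm³
m(Zn) = 0.9174 × 7.14 = 6.550 g
n(Zn) = 6.550 / 65.38 = 0.1002 mol; n(e⁻) = 2 × 0.1002 = 0.2004 mol
Q = 0.2004 × 96500 = 19340 C
t = 19340 / 5.50 = 3516 s = 0.977 h

0.977 h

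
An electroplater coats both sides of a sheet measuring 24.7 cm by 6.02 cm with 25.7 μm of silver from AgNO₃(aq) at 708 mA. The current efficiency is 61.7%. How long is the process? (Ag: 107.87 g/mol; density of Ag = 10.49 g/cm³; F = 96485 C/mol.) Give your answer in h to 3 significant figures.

Plated area = 2 × 24.7 × 6.02 = 297.4 cm²
Volume = 297.4 × 25.7×10⁻⁴ cm = 0.7643 cm³
m(Ag) = 0.7643 × 10.49 = 8.018 g
n(Ag) = 8.018 / 107.87 = 0.07433 mol; n(e⁻) = 0.07433 mol
Q = 0.07433 × 96485 / 0.617 = 11620 C
t = 11620 / 0.708 = 16410 s = 4.56 h

4.56 h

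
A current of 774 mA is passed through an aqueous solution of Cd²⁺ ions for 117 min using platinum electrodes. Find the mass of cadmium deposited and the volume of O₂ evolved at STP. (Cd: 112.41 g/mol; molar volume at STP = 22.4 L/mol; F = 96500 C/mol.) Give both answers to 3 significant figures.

Q = 0.774 × 7020 = 5433 C; n(e⁻) = 5433 / 96500 = 0.05630 mol
Cathode: Cd²⁺ + 2e⁻ → Cd → n(Cd) = 0.05630/2 = 0.02815 mol → 3.16 g
Anode: 2H₂O → O₂ + 4H⁺ + 4e⁻ → n(O₂) = 0.05630/4 = 0.01408 mol → 0.315 L

3.16 g Cd; 0.315 L O₂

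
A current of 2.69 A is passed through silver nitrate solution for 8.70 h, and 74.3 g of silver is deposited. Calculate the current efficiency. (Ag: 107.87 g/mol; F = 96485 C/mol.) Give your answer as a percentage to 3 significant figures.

Q = 2.69 × 31320 = 84250 C
n(e⁻) = 84250 / 96485 = 0.8732 mol
Ag⁺ + e⁻ → Ag, so theoretical n(Ag) = 0.8732 mol → 94.19 g
Efficiency = 74.3 / 94.19 = 0.7888 = 78.9%

78.9%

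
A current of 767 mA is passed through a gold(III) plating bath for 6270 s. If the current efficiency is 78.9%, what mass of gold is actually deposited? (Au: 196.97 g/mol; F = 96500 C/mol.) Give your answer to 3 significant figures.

Q = 0.767 × 6270 = 4809 C
n(e⁻) = 4809 / 96500 = 0.04983 mol
Au³⁺ + 3e⁻ → Au, so theoretical m(Au) = 0.01661 × 196.97 = 3.272 g
Actual mass = 78.9% × 3.272 = 2.58 g

2.58 g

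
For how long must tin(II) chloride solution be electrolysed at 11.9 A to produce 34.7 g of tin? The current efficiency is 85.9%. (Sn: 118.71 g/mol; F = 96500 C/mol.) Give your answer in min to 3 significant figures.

92.0 min

n(Sn) = 34.7 / 118.71 = 0.2923 mol
Sn²⁺ + 2e⁻ → Sn, so n(e⁻) = 2 × 0.2923 = 0.5846 mol
Q = 0.5846 × 96500 / 0.859 = 65670 C
t = Q / I = 65670 / 11.9 = 5518 s = 92.0 min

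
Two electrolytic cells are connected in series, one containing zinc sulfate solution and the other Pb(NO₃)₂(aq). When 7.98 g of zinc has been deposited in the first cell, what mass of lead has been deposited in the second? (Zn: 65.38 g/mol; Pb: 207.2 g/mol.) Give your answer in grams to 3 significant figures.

25.3 g

n(Zn) = 7.98 / 65.38 = 0.1221 mol
Zn²⁺ + 2e⁻ → Zn, so n(e⁻) = 2 × 0.1221 = 0.2442 mol
Since the cells are in series, n(e⁻) in the Pb cell is also 0.2442 mol.
Pb²⁺ + 2e⁻ → Pb, so n(Pb) = 0.2442 / 2 = 0.1221 mol
m(Pb) = 0.1221 × 207.2 = 25.3 g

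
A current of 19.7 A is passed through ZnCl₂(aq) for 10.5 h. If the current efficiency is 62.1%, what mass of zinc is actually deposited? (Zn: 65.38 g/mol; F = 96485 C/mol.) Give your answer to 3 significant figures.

157 g

Q = 19.7 × 37800 = 7.447×10^5 C
n(e⁻) = 7.447×10^5 / 96485 = 7.718 mol
Zn²⁺ + 2e⁻ → Zn, so theoretical m(Zn) = 3.859 × 65.38 = 252.3 g
Actual mass = 62.1% × 252.3 = 157 g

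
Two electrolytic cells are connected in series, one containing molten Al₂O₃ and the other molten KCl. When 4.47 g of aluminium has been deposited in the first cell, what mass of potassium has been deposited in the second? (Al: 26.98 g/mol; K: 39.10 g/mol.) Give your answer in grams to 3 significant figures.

19.4 g

n(Al) = 4.47 / 26.98 = 0.1657 mol
Al³⁺ + 3e⁻ → Al, so n(e⁻) = 3 × 0.1657 = 0.4971 mol
The cells are in series, so the same charge (and hence the same n(e⁻) = 0.4971 mol) passes through both.
K⁺ + e⁻ → K, so n(K) = 0.4971 mol
m(K) = 0.4971 × 39.10 = 19.4 g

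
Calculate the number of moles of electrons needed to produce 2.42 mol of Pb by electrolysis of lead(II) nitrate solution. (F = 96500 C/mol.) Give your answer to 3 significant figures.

4.84 mol

Pb²⁺ + 2e⁻ → Pb, so n(e⁻) = 2 × 2.42 = 4.840 mol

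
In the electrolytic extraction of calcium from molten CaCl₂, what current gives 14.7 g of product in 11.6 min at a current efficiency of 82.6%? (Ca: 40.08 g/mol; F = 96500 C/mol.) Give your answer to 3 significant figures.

123 A

n(Ca) = 14.7 / 40.08 = 0.3668 mol
Ca²⁺ + 2e⁻ → Ca, so n(e⁻) = 2 × 0.3668 = 0.7336 mol
Q = 0.7336 × 96500 / 0.826 = 85710 C
I = Q / t = 85710 / 696 s = 123 A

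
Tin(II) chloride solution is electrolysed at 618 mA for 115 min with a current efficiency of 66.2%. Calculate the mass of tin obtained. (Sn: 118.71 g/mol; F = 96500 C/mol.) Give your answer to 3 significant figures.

Q = 0.618 × 6900 = 4264 C
n(e⁻) = 4264 / 96500 = 0.04419 mol
Sn²⁺ + 2e⁻ → Sn, so theoretical m(Sn) = 0.02210 × 118.71 = 2.623 g
Actual mass = 66.2% × 2.623 = 1.74 g

1.74 g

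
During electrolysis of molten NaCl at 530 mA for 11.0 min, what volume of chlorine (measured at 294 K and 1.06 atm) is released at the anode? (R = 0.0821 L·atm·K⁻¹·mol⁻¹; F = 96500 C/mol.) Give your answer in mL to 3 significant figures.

41.3 mL

Charge passed = 0.530 × 660 = 349.8 C
Moles of electrons = 349.8 / 96500 = 0.003625 mol
2Cl⁻ → Cl₂ + 2e⁻, so n(Cl₂) = 0.003625 / 2 = 0.001813 mol
V = nRT/P = 0.001813 × 0.0821 × 294 / 1.06 = 0.04128 L
= 41.3 mL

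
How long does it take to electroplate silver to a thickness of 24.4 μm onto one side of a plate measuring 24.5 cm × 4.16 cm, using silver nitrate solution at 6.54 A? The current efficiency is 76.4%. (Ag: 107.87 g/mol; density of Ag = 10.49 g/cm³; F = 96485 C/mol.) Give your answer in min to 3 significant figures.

Plated area = 24.5 × 4.16 = 101.9 cm²
Volume = 101.9 × 24.4×10⁻⁴ cm = 0.2486 cm³
m(Ag) = 0.2486 × 10.49 = 2.608 g
n(Ag) = 2.608 / 107.87 = 0.02418 mol; n(e⁻) = 0.02418 mol
Q = 0.02418 × 96485 / 0.764 = 3054 C
t = 3054 / 6.54 = 467.0 s = 7.78 min

7.78 min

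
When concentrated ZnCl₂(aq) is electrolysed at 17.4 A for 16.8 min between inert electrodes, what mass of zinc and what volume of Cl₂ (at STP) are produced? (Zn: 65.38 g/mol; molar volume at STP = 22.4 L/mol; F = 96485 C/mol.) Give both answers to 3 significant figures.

Q = 17.4 × 1008 = 17540 C; n(e⁻) = 17540 / 96485 = 0.1818 mol
Cathode: Zn²⁺ + 2e⁻ → Zn → n(Zn) = 0.1818/2 = 0.09090 mol → 5.94 g
Anode: 2Cl⁻ → Cl₂ + 2e⁻ → n(Cl₂) = 0.1818/2 = 0.09090 mol → 2.04 L

5.94 g Zn; 2.04 L Cl₂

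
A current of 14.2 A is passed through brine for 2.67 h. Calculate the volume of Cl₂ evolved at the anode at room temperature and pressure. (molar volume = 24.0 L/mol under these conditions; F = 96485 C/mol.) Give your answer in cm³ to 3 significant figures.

17000 cm³

Charge passed = 14.2 × 9612 = 1.365×10^5 C
Moles of electrons = 1.365×10^5 / 96485 = 1.415 mol
2Cl⁻ → Cl₂ + 2e⁻, so n(Cl₂) = 1.415 / 2 = 0.7075 mol
V = 0.7075 × 24.0 = 16.98 L
= 17000 cm³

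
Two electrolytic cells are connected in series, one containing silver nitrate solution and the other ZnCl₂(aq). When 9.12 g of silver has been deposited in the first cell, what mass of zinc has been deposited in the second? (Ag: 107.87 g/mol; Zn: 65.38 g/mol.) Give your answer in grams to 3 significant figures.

n(Ag) = 9.12 / 107.87 = 0.08455 mol
Ag⁺ + e⁻ → Ag, so n(e⁻) = 0.08455 mol
Same current for the same time ⇒ same n(e⁻) = 0.08455 mol in both cells.
Zn²⁺ + 2e⁻ → Zn, so n(Zn) = 0.08455 / 2 = 0.04228 mol
m(Zn) = 0.04228 × 65.38 = 2.76 g

2.76 g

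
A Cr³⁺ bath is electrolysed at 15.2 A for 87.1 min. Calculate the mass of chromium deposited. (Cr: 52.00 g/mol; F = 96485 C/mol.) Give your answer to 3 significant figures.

Q = It = 15.2 × 5226 = 79440 C
n(e⁻) = 79440 / 96485 = 0.8233 mol
Cr³⁺ + 3e⁻ → Cr, so n(Cr) = 0.8233 / 3 = 0.2744 mol
m = 0.2744 × 52.00 = 14.3 g

14.3 g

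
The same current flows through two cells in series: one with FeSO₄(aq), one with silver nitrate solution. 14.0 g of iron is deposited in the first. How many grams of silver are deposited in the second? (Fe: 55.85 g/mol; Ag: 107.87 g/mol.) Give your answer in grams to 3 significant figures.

n(Fe) = 14.0 / 55.85 = 0.2507 mol
Fe²⁺ + 2e⁻ → Fe, so n(e⁻) = 2 × 0.2507 = 0.5014 mol
Since the cells are in series, n(e⁻) in the Ag cell is also 0.5014 mol.
Ag⁺ + e⁻ → Ag, so n(Ag) = 0.5014 mol
m(Ag) = 0.5014 × 107.87 = 54.1 g

54.1 g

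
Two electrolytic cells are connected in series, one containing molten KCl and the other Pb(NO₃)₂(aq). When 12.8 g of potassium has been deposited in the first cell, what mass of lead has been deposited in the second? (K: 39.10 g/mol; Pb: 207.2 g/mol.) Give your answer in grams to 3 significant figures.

n(K) = 12.8 / 39.10 = 0.3274 mol
K⁺ + e⁻ → K, so n(e⁻) = 0.3274 mol
Same current for the same time ⇒ same n(e⁻) = 0.3274 mol in both cells.
Pb²⁺ + 2e⁻ → Pb, so n(Pb) = 0.3274 / 2 = 0.1637 mol
m(Pb) = 0.1637 × 207.2 = 33.9 g

33.9 g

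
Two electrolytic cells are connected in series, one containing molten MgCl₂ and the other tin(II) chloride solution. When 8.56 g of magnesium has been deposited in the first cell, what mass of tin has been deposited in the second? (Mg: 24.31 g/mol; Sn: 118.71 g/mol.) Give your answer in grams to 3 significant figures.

41.8 g

n(Mg) = 8.56 / 24.31 = 0.3521 mol
Mg²⁺ + 2e⁻ → Mg, so n(e⁻) = 2 × 0.3521 = 0.7042 mol
The cells are in series, so the same charge (and hence the same n(e⁻) = 0.7042 mol) passes through both.
Sn²⁺ + 2e⁻ → Sn, so n(Sn) = 0.7042 / 2 = 0.3521 mol
m(Sn) = 0.3521 × 118.71 = 41.8 g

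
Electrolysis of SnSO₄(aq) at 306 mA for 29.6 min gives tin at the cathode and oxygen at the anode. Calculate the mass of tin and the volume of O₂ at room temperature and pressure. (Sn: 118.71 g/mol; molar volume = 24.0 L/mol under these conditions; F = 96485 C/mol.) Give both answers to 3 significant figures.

0.334 g Sn; 0.0338 L O₂

Q = 0.306 × 1776 = 543.5 C; n(e⁻) = 543.5 / 96485 = 0.005633 mol
Cathode: Sn²⁺ + 2e⁻ → Sn → n(Sn) = 0.005633/2 = 0.002817 mol → 0.334 g
Anode: 2H₂O → O₂ + 4H⁺ + 4e⁻ → n(O₂) = 0.005633/4 = 0.001408 mol → 0.0338 L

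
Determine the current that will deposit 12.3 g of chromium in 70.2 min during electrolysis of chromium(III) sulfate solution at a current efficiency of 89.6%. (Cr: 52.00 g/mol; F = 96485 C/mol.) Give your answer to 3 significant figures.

n(Cr) = 12.3 / 52.00 = 0.2365 mol
Cr³⁺ + 3e⁻ → Cr, so n(e⁻) = 3 × 0.2365 = 0.7095 mol
Q = 0.7095 × 96485 / 0.896 = 76400 C
I = Q / t = 76400 / 4212 s = 18.1 A

18.1 A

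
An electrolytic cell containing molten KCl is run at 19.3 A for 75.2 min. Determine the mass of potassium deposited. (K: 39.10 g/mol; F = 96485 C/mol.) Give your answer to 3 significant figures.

Q = It = 19.3 × 4512 = 87080 C
n(e⁻) = 87080 / 96485 = 0.9025 mol
K⁺ + e⁻ → K, so n(K) = 0.9025 mol
m = 0.9025 × 39.10 = 35.3 g

35.3 g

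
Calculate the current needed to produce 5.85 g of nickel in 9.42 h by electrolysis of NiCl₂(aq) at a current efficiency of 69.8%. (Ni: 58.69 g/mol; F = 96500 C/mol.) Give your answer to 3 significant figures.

0.813 A

n(Ni) = 5.85 / 58.69 = 0.09968 mol
Ni²⁺ + 2e⁻ → Ni, so n(e⁻) = 2 × 0.09968 = 0.1994 mol
Q = 0.1994 × 96500 / 0.698 = 27570 C
I = Q / t = 27570 / 33912 s = 0.813 A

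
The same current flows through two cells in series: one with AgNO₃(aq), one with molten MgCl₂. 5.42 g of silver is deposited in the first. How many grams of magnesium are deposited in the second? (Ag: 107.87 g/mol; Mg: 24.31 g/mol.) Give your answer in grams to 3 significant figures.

n(Ag) = 5.42 / 107.87 = 0.05025 mol
Ag⁺ + e⁻ → Ag, so n(e⁻) = 0.05025 mol
In series, the same 0.05025 mol of electrons flows through the second cell.
Mg²⁺ + 2e⁻ → Mg, so n(Mg) = 0.05025 / 2 = 0.02513 mol
m(Mg) = 0.02513 × 24.31 = 0.611 g

0.611 g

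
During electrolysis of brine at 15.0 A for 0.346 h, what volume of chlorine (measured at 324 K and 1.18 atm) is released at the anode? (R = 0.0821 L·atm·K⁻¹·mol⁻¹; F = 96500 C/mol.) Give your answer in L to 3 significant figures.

Charge passed = 15.0 × 1245.6 = 18680 C
Moles of electrons = 18680 / 96500 = 0.1936 mol
2Cl⁻ → Cl₂ + 2e⁻, so n(Cl₂) = 0.1936 / 2 = 0.09680 mol
V = nRT/P = 0.09680 × 0.0821 × 324 / 1.18 = 2.182 L

2.18 L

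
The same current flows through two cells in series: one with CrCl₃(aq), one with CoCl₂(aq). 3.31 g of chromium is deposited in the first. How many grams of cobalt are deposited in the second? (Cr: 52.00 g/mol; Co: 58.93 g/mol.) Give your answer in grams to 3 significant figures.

5.63 g

n(Cr) = 3.31 / 52.00 = 0.06365 mol
Cr³⁺ + 3e⁻ → Cr, so n(e⁻) = 3 × 0.06365 = 0.1910 mol
Same current for the same time ⇒ same n(e⁻) = 0.1910 mol in both cells.
Co²⁺ + 2e⁻ → Co, so n(Co) = 0.1910 / 2 = 0.09550 mol
m(Co) = 0.09550 × 58.93 = 5.63 g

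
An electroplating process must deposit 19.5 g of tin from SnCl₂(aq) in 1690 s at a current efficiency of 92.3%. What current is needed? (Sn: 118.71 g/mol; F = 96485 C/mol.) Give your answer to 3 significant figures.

20.3 A

n(Sn) = 19.5 / 118.71 = 0.1643 mol
Sn²⁺ + 2e⁻ → Sn, so n(e⁻) = 2 × 0.1643 = 0.3286 mol
Q = 0.3286 × 96485 / 0.923 = 34350 C
I = Q / t = 34350 / 1690 s = 20.3 A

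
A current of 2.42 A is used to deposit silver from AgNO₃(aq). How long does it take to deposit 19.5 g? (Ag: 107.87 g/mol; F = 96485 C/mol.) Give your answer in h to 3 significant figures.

2.00 h

n(Ag) = 19.5 / 107.87 = 0.1808 mol
Ag⁺ + e⁻ → Ag, so n(e⁻) = 0.1808 mol
Q = 0.1808 × 96485 = 17440 C
t = Q / I = 17440 / 2.42 = 7207 s = 2.00 h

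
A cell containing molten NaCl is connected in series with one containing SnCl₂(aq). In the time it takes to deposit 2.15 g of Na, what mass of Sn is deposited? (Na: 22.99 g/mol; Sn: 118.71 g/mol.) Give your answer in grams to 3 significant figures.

5.55 g

n(Na) = 2.15 / 22.99 = 0.09352 mol
Na⁺ + e⁻ → Na, so n(e⁻) = 0.09352 mol
The cells are in series, so the same charge (and hence the same n(e⁻) = 0.09352 mol) passes through both.
Sn²⁺ + 2e⁻ → Sn, so n(Sn) = 0.09352 / 2 = 0.04676 mol
m(Sn) = 0.04676 × 118.71 = 5.55 g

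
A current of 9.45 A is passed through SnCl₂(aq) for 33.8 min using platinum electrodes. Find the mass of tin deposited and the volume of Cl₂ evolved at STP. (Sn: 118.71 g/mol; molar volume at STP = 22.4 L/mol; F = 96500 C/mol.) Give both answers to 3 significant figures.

Q = 9.45 × 2028 = 19160 C; n(e⁻) = 19160 / 96500 = 0.1985 mol
Cathode: Sn²⁺ + 2e⁻ → Sn → n(Sn) = 0.1985/2 = 0.09925 mol → 11.8 g
Anode: 2Cl⁻ → Cl₂ + 2e⁻ → n(Cl₂) = 0.1985/2 = 0.09925 mol → 2.22 L

11.8 g Sn; 2.22 L Cl₂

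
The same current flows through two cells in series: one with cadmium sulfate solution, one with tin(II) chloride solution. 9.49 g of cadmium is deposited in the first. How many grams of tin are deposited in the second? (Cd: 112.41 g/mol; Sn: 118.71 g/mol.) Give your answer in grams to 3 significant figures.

n(Cd) = 9.49 / 112.41 = 0.08442 mol
Cd²⁺ + 2e⁻ → Cd, so n(e⁻) = 2 × 0.08442 = 0.1688 mol
Since the cells are in series, n(e⁻) in the Sn cell is also 0.1688 mol.
Sn²⁺ + 2e⁻ → Sn, so n(Sn) = 0.1688 / 2 = 0.08440 mol
m(Sn) = 0.08440 × 118.71 = 10.0 g

10.0 g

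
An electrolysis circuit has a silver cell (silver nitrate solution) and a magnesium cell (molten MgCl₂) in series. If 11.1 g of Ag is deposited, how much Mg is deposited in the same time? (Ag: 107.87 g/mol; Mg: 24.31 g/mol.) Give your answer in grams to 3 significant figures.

n(Ag) = 11.1 / 107.87 = 0.1029 mol
Ag⁺ + e⁻ → Ag, so n(e⁻) = 0.1029 mol
The cells are in series, so the same charge (and hence the same n(e⁻) = 0.1029 mol) passes through both.
Mg²⁺ + 2e⁻ → Mg, so n(Mg) = 0.1029 / 2 = 0.05145 mol
m(Mg) = 0.05145 × 24.31 = 1.25 g

1.25 g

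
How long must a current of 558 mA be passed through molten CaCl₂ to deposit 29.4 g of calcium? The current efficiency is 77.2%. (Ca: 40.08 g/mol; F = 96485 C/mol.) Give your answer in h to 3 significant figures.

91.3 h

n(Ca) = 29.4 / 40.08 = 0.7335 mol
Ca²⁺ + 2e⁻ → Ca, so n(e⁻) = 2 × 0.7335 = 1.467 mol
Q = 1.467 × 96485 / 0.772 = 1.833×10^5 C
t = Q / I = 1.833×10^5 / 0.558 = 3.285×10^5 s = 91.3 h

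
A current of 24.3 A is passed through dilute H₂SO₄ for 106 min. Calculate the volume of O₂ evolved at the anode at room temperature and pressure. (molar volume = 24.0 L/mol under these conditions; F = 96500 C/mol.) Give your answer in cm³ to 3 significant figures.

9610 cm³

Charge passed = 24.3 × 6360 = 1.545×10^5 C
Moles of electrons = 1.545×10^5 / 96500 = 1.601 mol
2H₂O → O₂ + 4H⁺ + 4e⁻, so n(O₂) = 1.601 / 4 = 0.4003 mol
V = 0.4003 × 24.0 = 9.607 L
= 9610 cm³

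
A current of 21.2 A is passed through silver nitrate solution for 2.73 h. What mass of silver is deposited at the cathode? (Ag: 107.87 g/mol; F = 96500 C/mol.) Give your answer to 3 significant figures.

Charge passed = 21.2 × 9828 = 2.084×10^5 C
n(e⁻) = Q/F = 2.084×10^5/96500 = 2.160 mol
Ag⁺ + e⁻ → Ag, so n(Ag) = 2.160 mol
m = 2.160 × 107.87 = 233 g

233 g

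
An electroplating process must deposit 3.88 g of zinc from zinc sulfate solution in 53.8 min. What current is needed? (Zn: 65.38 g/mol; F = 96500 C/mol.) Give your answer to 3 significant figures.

n(Zn) = 3.88 / 65.38 = 0.05935 mol
Zn²⁺ + 2e⁻ → Zn, so n(e⁻) = 2 × 0.05935 = 0.1187 mol
Q = 0.1187 × 96500 = 11450 C
I = Q / t = 11450 / 3228 s = 3.55 A

3.55 A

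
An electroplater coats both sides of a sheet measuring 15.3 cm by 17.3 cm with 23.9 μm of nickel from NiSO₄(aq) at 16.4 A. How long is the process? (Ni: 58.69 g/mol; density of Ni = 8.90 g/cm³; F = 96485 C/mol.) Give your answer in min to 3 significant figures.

Plated area = 2 × 15.3 × 17.3 = 529.4 cm²
Volume = 529.4 × 23.9×10⁻⁴ cm = 1.265 cm³
m(Ni) = 1.265 × 8.90 = 11.26 g
n(Ni) = 11.26 / 58.69 = 0.1919 mol; n(e⁻) = 2 × 0.1919 = 0.3838 mol
Q = 0.3838 × 96485 = 37030 C
t = 37030 / 16.4 = 2258 s = 37.6 min

37.6 min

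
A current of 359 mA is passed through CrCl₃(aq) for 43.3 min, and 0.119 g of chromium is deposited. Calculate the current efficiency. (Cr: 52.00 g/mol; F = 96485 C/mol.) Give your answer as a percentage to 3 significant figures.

Q = 0.359 × 2598 = 932.7 C
n(e⁻) = 932.7 / 96485 = 0.009667 mol
Cr³⁺ + 3e⁻ → Cr, so theoretical n(Cr) = 0.003222 mol → 0.1675 g
Efficiency = 0.119 / 0.1675 = 0.7104 = 71.0%

71.0%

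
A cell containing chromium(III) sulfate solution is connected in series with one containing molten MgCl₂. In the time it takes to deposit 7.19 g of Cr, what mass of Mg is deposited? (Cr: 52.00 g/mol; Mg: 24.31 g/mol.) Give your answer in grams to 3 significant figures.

n(Cr) = 7.19 / 52.00 = 0.1383 mol
Cr³⁺ + 3e⁻ → Cr, so n(e⁻) = 3 × 0.1383 = 0.4149 mol
Same current for the same time ⇒ same n(e⁻) = 0.4149 mol in both cells.
Mg²⁺ + 2e⁻ → Mg, so n(Mg) = 0.4149 / 2 = 0.2075 mol
m(Mg) = 0.2075 × 24.31 = 5.04 g

5.04 g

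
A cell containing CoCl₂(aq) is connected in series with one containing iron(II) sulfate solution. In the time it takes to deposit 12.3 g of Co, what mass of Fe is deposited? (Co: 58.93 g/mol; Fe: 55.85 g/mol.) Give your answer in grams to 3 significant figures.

11.7 g

n(Co) = 12.3 / 58.93 = 0.2087 mol
Co²⁺ + 2e⁻ → Co, so n(e⁻) = 2 × 0.2087 = 0.4174 mol
In series, the same 0.4174 mol of electrons flows through the second cell.
Fe²⁺ + 2e⁻ → Fe, so n(Fe) = 0.4174 / 2 = 0.2087 mol
m(Fe) = 0.2087 × 55.85 = 11.7 g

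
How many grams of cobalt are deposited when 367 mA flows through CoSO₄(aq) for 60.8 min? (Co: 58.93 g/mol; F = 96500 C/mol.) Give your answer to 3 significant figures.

Q = 0.367 A × 3648 s = 1339 C
n(e⁻) = Q/F = 1339/96500 = 0.01388 mol
Co²⁺ + 2e⁻ → Co, so n(Co) = 0.01388 / 2 = 0.006940 mol
m = 0.006940 × 58.93 = 0.409 g

0.409 g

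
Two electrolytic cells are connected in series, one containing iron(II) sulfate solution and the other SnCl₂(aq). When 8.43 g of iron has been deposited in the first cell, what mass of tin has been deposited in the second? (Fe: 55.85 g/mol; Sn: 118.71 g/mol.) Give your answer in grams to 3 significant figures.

n(Fe) = 8.43 / 55.85 = 0.1509 mol
Fe²⁺ + 2e⁻ → Fe, so n(e⁻) = 2 × 0.1509 = 0.3018 mol
The cells are in series, so the same charge (and hence the same n(e⁻) = 0.3018 mol) passes through both.
Sn²⁺ + 2e⁻ → Sn, so n(Sn) = 0.3018 / 2 = 0.1509 mol
m(Sn) = 0.1509 × 118.71 = 17.9 g

17.9 g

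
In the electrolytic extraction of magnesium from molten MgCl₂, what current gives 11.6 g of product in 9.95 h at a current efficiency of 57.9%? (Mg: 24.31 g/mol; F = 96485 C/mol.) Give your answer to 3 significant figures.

n(Mg) = 11.6 / 24.31 = 0.4772 mol
Mg²⁺ + 2e⁻ → Mg, so n(e⁻) = 2 × 0.4772 = 0.9544 mol
Q = 0.9544 × 96485 / 0.579 = 1.590×10^5 C
I = Q / t = 1.590×10^5 / 35820 s = 4.44 A

4.44 A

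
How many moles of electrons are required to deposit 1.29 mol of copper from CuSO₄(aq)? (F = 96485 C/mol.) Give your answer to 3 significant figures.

Cu²⁺ + 2e⁻ → Cu, so n(e⁻) = 2 × 1.29 = 2.580 mol

2.58 mol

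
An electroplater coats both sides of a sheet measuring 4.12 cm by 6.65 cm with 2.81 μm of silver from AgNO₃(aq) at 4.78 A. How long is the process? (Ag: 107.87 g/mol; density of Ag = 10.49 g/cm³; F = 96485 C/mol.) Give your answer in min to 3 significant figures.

0.504 min

Plated area = 2 × 4.12 × 6.65 = 54.80 cm²
Volume = 54.80 × 2.81×10⁻⁴ cm = 0.01540 cm³
m(Ag) = 0.01540 × 10.49 = 0.1615 g
n(Ag) = 0.1615 / 107.87 = 0.001497 mol; n(e⁻) = 0.001497 mol
Q = 0.001497 × 96485 = 144.4 C
t = 144.4 / 4.78 = 30.21 s = 0.504 min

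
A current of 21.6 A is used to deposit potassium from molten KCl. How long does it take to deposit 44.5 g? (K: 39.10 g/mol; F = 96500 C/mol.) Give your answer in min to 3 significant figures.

n(K) = 44.5 / 39.10 = 1.138 mol
K⁺ + e⁻ → K, so n(e⁻) = 1.138 mol
Q = 1.138 × 96500 = 1.098×10^5 C
t = Q / I = 1.098×10^5 / 21.6 = 5083 s = 84.7 min

84.7 min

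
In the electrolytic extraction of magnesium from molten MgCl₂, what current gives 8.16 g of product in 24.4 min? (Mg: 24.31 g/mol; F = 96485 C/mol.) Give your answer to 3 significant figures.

n(Mg) = 8.16 / 24.31 = 0.3357 mol
Mg²⁺ + 2e⁻ → Mg, so n(e⁻) = 2 × 0.3357 = 0.6714 mol
Q = 0.6714 × 96485 = 64780 C
I = Q / t = 64780 / 1464 s = 44.2 A

44.2 A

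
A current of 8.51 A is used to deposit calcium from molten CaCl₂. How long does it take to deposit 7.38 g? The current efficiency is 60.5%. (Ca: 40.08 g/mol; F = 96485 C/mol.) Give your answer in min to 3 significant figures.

115 min

n(Ca) = 7.38 / 40.08 = 0.1841 mol
Ca²⁺ + 2e⁻ → Ca, so n(e⁻) = 2 × 0.1841 = 0.3682 mol
Q = 0.3682 × 96485 / 0.605 = 58720 C
t = Q / I = 58720 / 8.51 = 6900 s = 115 min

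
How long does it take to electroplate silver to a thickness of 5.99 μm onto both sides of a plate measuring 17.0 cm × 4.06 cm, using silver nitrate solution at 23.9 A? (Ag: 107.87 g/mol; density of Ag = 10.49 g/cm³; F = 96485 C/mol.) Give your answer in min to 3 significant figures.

0.541 min

Plated area = 2 × 17.0 × 4.06 = 138.0 cm²
Volume = 138.0 × 5.99×10⁻⁴ cm = 0.08266 cm³
m(Ag) = 0.08266 × 10.49 = 0.8671 g
n(Ag) = 0.8671 / 107.87 = 0.008038 mol; n(e⁻) = 0.008038 mol
Q = 0.008038 × 96485 = 775.5 C
t = 775.5 / 23.9 = 32.45 s = 0.541 min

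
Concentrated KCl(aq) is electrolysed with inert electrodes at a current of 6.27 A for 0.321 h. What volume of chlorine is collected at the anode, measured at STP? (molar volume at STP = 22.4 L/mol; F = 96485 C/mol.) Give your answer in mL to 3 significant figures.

Q = It = 6.27 × 1155.6 = 7246 C
Moles of electrons = 7246 / 96485 = 0.07510 mol
2Cl⁻ → Cl₂ + 2e⁻, so n(Cl₂) = 0.07510 / 2 = 0.03755 mol
V = 0.03755 × 22.4 = 0.8411 L
= 841 mL

841 mL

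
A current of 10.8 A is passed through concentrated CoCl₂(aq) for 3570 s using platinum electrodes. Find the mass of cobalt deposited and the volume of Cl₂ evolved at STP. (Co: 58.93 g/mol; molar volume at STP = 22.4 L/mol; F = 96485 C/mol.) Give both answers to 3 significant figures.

11.8 g Co; 4.48 L Cl₂

Q = 10.8 × 3570 = 38560 C; n(e⁻) = 38560 / 96485 = 0.3996 mol
Cathode: Co²⁺ + 2e⁻ → Co → n(Co) = 0.3996/2 = 0.1998 mol → 11.8 g
Anode: 2Cl⁻ → Cl₂ + 2e⁻ → n(Cl₂) = 0.3996/2 = 0.1998 mol → 4.48 L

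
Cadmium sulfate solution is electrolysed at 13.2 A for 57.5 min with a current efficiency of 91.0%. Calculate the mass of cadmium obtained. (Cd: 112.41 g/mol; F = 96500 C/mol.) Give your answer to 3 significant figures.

24.1 g

Q = 13.2 × 3450 = 45540 C
n(e⁻) = 45540 / 96500 = 0.4719 mol
Cd²⁺ + 2e⁻ → Cd, so theoretical m(Cd) = 0.2360 × 112.41 = 26.53 g
Actual mass = 91.0% × 26.53 = 24.1 g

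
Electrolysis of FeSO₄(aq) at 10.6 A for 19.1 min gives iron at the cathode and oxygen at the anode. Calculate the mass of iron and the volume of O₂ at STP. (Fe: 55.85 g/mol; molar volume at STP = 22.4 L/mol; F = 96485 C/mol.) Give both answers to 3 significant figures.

3.52 g Fe; 0.705 L O₂

Q = 10.6 × 1146 = 12150 C; n(e⁻) = 12150 / 96485 = 0.1259 mol
Cathode: Fe²⁺ + 2e⁻ → Fe → n(Fe) = 0.1259/2 = 0.06295 mol → 3.52 g
Anode: 2H₂O → O₂ + 4H⁺ + 4e⁻ → n(O₂) = 0.1259/4 = 0.03148 mol → 0.705 L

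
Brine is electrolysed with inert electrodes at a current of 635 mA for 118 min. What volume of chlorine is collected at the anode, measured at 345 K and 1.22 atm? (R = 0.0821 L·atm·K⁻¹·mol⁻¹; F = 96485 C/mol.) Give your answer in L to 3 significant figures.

Q = It = 0.635 × 7080 = 4496 C
n(e⁻) = 4496 / 96485 = 0.04660 mol
2Cl⁻ → Cl₂ + 2e⁻, so n(Cl₂) = 0.04660 / 2 = 0.02330 mol
V = nRT/P = 0.02330 × 0.0821 × 345 / 1.22 = 0.5410 L

0.541 L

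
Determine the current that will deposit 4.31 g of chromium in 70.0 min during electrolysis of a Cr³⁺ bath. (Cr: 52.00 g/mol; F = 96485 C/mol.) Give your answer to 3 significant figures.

n(Cr) = 4.31 / 52.00 = 0.08288 mol
Cr³⁺ + 3e⁻ → Cr, so n(e⁻) = 3 × 0.08288 = 0.2486 mol
Q = 0.2486 × 96485 = 23990 C
I = Q / t = 23990 / 4200 s = 5.71 A

5.71 A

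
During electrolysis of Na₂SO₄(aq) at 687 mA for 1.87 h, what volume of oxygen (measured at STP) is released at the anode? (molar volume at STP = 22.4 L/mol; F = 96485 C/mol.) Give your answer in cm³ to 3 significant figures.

Charge passed = 0.687 × 6732 = 4625 C
n(e⁻) = Q/F = 4625/96485 = 0.04793 mol
2H₂O → O₂ + 4H⁺ + 4e⁻, so n(O₂) = 0.04793 / 4 = 0.01198 mol
V = 0.01198 × 22.4 = 0.2684 L
= 268 cm³

268 cm³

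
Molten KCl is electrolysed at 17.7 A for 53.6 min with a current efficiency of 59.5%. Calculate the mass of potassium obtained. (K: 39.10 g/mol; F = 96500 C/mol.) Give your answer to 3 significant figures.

Q = 17.7 × 3216 = 56920 C
n(e⁻) = 56920 / 96500 = 0.5898 mol
K⁺ + e⁻ → K, so theoretical m(K) = 0.5898 × 39.10 = 23.06 g
Actual mass = 59.5% × 23.06 = 13.7 g

13.7 g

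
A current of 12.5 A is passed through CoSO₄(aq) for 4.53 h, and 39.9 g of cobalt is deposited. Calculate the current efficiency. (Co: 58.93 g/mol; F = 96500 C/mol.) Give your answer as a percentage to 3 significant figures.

64.1%

Q = 12.5 × 16308 = 2.039×10^5 C
n(e⁻) = 2.039×10^5 / 96500 = 2.113 mol
Co²⁺ + 2e⁻ → Co, so theoretical n(Co) = 1.057 mol → 62.29 g
Efficiency = 39.9 / 62.29 = 0.6406 = 64.1%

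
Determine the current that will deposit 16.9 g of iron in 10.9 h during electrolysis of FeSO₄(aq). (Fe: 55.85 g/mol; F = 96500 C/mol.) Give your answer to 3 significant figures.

n(Fe) = 16.9 / 55.85 = 0.3026 mol
Fe²⁺ + 2e⁻ → Fe, so n(e⁻) = 2 × 0.3026 = 0.6052 mol
Q = 0.6052 × 96500 = 58400 C
I = Q / t = 58400 / 39240 s = 1.49 A

1.49 A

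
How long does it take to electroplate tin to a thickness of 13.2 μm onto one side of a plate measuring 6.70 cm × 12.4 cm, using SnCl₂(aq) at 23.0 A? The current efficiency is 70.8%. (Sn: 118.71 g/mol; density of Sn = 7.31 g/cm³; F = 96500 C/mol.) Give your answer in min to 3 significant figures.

1.33 min

Plated area = 6.70 × 12.4 = 83.08 cm²
Volume = 83.08 × 13.2×10⁻⁴ cm = 0.1097 cm³
m(Sn) = 0.1097 × 7.31 = 0.8019 g
n(Sn) = 0.8019 / 118.71 = 0.006755 mol; n(e⁻) = 2 × 0.006755 = 0.01351 mol
Q = 0.01351 × 96500 / 0.708 = 1841 C
t = 1841 / 23.0 = 80.04 s = 1.33 min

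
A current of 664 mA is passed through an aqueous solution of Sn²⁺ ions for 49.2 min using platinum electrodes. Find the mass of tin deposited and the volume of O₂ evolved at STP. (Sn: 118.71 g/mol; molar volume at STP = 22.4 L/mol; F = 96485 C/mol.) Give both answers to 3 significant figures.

1.21 g Sn; 0.114 L O₂

Q = 0.664 × 2952 = 1960 C; n(e⁻) = 1960 / 96485 = 0.02031 mol
Cathode: Sn²⁺ + 2e⁻ → Sn → n(Sn) = 0.02031/2 = 0.01016 mol → 1.21 g
Anode: 2H₂O → O₂ + 4H⁺ + 4e⁻ → n(O₂) = 0.02031/4 = 0.005078 mol → 0.114 L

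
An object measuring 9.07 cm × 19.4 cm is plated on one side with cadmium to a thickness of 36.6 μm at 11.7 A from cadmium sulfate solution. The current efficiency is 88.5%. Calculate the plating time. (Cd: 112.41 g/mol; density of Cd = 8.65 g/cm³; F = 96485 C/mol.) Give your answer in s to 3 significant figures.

924 s

Plated area = 9.07 × 19.4 = 176.0 cm²
Volume = 176.0 × 36.6×10⁻⁴ cm = 0.6442 cm³
m(Cd) = 0.6442 × 8.65 = 5.572 g
n(Cd) = 5.572 / 112.41 = 0.04957 mol; n(e⁻) = 2 × 0.04957 = 0.09914 mol
Q = 0.09914 × 96485 / 0.885 = 10810 C
t = 10810 / 11.7 = 923.9 s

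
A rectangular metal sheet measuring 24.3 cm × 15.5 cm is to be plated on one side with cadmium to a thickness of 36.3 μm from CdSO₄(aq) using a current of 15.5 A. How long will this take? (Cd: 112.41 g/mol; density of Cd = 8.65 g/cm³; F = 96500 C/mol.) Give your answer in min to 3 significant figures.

Plated area = 24.3 × 15.5 = 376.7 cm²
Volume = 376.7 × 36.3×10⁻⁴ cm = 1.367 cm³
m(Cd) = 1.367 × 8.65 = 11.82 g
n(Cd) = 11.82 / 112.41 = 0.1052 mol; n(e⁻) = 2 × 0.1052 = 0.2104 mol
Q = 0.2104 × 96500 = 20300 C
t = 20300 / 15.5 = 1310 s = 21.8 min

21.8 min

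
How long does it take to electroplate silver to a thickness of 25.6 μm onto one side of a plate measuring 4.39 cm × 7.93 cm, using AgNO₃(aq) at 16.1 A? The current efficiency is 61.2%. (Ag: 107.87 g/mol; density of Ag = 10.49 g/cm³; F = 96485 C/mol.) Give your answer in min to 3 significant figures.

1.41 min

Plated area = 4.39 × 7.93 = 34.81 cm²
Volume = 34.81 × 25.6×10⁻⁴ cm = 0.08911 cm³
m(Ag) = 0.08911 × 10.49 = 0.9348 g
n(Ag) = 0.9348 / 107.87 = 0.008666 mol; n(e⁻) = 0.008666 mol
Q = 0.008666 × 96485 / 0.612 = 1366 C
t = 1366 / 16.1 = 84.84 s = 1.41 min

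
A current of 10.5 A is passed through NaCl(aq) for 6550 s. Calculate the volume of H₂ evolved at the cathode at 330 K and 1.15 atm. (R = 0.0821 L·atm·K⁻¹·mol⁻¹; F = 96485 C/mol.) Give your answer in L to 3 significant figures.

Q = 10.5 A × 6550 s = 68780 C
n(e⁻) = Q/F = 68780/96485 = 0.7129 mol
2H⁺ + 2e⁻ → H₂, so n(H₂) = 0.7129 / 2 = 0.3565 mol
V = nRT/P = 0.3565 × 0.0821 × 330 / 1.15 = 8.399 L

8.40 L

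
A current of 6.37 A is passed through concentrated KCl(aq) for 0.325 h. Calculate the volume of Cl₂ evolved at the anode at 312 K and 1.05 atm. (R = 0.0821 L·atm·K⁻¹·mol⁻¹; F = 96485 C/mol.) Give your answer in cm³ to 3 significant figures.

942 cm³

Charge passed = 6.37 × 1170 = 7453 C
n(e⁻) = Q/F = 7453/96485 = 0.07725 mol
2Cl⁻ → Cl₂ + 2e⁻, so n(Cl₂) = 0.07725 / 2 = 0.03863 mol
V = nRT/P = 0.03863 × 0.0821 × 312 / 1.05 = 0.9424 L
= 942 cm³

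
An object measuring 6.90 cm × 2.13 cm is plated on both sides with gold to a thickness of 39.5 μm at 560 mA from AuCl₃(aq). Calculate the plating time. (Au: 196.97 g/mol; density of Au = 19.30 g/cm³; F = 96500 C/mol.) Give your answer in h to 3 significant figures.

Plated area = 2 × 6.90 × 2.13 = 29.39 cm²
Volume = 29.39 × 39.5×10⁻⁴ cm = 0.1161 cm³
m(Au) = 0.1161 × 19.30 = 2.241 g
n(Au) = 2.241 / 196.97 = 0.01138 mol; n(e⁻) = 3 × 0.01138 = 0.03414 mol
Q = 0.03414 × 96500 = 3295 C
t = 3295 / 0.560 = 5884 s = 1.63 h

1.63 h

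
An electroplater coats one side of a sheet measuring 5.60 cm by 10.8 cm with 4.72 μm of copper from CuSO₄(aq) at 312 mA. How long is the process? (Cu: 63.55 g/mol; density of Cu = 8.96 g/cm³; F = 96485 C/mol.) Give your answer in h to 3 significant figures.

0.691 h

Plated area = 5.60 × 10.8 = 60.48 cm²
Volume = 60.48 × 4.72×10⁻⁴ cm = 0.02855 cm³
m(Cu) = 0.02855 × 8.96 = 0.2558 g
n(Cu) = 0.2558 / 63.55 = 0.004025 mol; n(e⁻) = 2 × 0.004025 = 0.008050 mol
Q = 0.008050 × 96485 = 776.7 C
t = 776.7 / 0.312 = 2489 s = 0.691 h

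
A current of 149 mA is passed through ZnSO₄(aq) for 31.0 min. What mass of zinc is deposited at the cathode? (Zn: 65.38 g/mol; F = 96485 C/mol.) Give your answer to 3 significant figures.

0.0939 g

Q = 0.149 A × 1860 s = 277.1 C
n(e⁻) = Q/F = 277.1/96485 = 0.002872 mol
Zn²⁺ + 2e⁻ → Zn, so n(Zn) = 0.002872 / 2 = 0.001436 mol
m = 0.001436 × 65.38 = 0.0939 g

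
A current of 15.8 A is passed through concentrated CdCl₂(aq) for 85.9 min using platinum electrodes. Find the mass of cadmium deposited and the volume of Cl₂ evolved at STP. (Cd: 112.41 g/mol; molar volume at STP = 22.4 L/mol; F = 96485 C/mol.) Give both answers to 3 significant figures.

Q = 15.8 × 5154 = 81430 C; n(e⁻) = 81430 / 96485 = 0.8440 mol
Cathode: Cd²⁺ + 2e⁻ → Cd → n(Cd) = 0.8440/2 = 0.4220 mol → 47.4 g
Anode: 2Cl⁻ → Cl₂ + 2e⁻ → n(Cl₂) = 0.8440/2 = 0.4220 mol → 9.45 L

47.4 g Cd; 9.45 L Cl₂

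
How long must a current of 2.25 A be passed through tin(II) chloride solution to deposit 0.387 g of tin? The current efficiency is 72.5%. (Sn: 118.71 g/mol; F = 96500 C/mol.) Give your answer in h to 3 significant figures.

0.107 h

n(Sn) = 0.387 / 118.71 = 0.003260 mol
Sn²⁺ + 2e⁻ → Sn, so n(e⁻) = 2 × 0.003260 = 0.006520 mol
Q = 0.006520 × 96500 / 0.725 = 867.8 C
t = Q / I = 867.8 / 2.25 = 385.7 s = 0.107 h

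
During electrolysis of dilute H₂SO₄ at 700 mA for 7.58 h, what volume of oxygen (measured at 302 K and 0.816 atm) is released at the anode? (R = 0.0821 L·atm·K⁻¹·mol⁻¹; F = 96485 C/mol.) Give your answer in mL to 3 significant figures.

1500 mL

Q = 0.700 A × 27288 s = 19100 C
n(e⁻) = 19100 / 96485 = 0.1980 mol
2H₂O → O₂ + 4H⁺ + 4e⁻, so n(O₂) = 0.1980 / 4 = 0.04950 mol
V = nRT/P = 0.04950 × 0.0821 × 302 / 0.816 = 1.504 L
= 1500 mL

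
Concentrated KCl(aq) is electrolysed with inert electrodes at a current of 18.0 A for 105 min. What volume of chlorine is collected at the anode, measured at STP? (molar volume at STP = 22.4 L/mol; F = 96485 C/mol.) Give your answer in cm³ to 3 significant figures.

Q = 18.0 A × 6300 s = 1.134×10^5 C
n(e⁻) = 1.134×10^5 / 96485 = 1.175 mol
2Cl⁻ → Cl₂ + 2e⁻, so n(Cl₂) = 1.175 / 2 = 0.5875 mol
V = 0.5875 × 22.4 = 13.16 L
= 13200 cm³

13200 cm³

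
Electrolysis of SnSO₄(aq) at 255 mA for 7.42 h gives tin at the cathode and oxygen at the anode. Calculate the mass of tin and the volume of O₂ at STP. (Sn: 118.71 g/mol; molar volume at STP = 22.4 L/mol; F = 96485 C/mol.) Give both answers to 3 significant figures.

Q = 0.255 × 26712 = 6812 C; n(e⁻) = 6812 / 96485 = 0.07060 mol
Cathode: Sn²⁺ + 2e⁻ → Sn → n(Sn) = 0.07060/2 = 0.03530 mol → 4.19 g
Anode: 2H₂O → O₂ + 4H⁺ + 4e⁻ → n(O₂) = 0.07060/4 = 0.01765 mol → 0.395 L

4.19 g Sn; 0.395 L O₂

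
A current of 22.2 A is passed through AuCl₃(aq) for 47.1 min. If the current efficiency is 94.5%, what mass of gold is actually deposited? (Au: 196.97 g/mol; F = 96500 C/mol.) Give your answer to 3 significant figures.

Q = 22.2 × 2826 = 62740 C
n(e⁻) = 62740 / 96500 = 0.6502 mol
Au³⁺ + 3e⁻ → Au, so theoretical m(Au) = 0.2167 × 196.97 = 42.68 g
Actual mass = 94.5% × 42.68 = 40.3 g

40.3 g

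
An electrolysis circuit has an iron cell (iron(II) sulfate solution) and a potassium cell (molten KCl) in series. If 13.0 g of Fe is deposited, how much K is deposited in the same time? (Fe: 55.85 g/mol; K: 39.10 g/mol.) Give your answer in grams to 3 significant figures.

n(Fe) = 13.0 / 55.85 = 0.2328 mol
Fe²⁺ + 2e⁻ → Fe, so n(e⁻) = 2 × 0.2328 = 0.4656 mol
Same current for the same time ⇒ same n(e⁻) = 0.4656 mol in both cells.
K⁺ + e⁻ → K, so n(K) = 0.4656 mol
m(K) = 0.4656 × 39.10 = 18.2 g

18.2 g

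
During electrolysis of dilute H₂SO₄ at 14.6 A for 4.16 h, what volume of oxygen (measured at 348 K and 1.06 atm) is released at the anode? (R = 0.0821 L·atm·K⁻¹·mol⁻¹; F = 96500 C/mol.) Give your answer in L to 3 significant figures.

15.3 L

Q = 14.6 A × 14976 s = 2.186×10^5 C
n(e⁻) = 2.186×10^5 / 96500 = 2.265 mol
2H₂O → O₂ + 4H⁺ + 4e⁻, so n(O₂) = 2.265 / 4 = 0.5663 mol
V = nRT/P = 0.5663 × 0.0821 × 348 / 1.06 = 15.26 L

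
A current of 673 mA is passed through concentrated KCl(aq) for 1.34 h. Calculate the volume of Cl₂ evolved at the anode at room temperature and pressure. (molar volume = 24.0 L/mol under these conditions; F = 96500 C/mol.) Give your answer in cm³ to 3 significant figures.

404 cm³

Q = It = 0.673 × 4824 = 3247 C
n(e⁻) = 3247 / 96500 = 0.03365 mol
2Cl⁻ → Cl₂ + 2e⁻, so n(Cl₂) = 0.03365 / 2 = 0.01683 mol
V = 0.01683 × 24.0 = 0.4039 L
= 404 cm³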